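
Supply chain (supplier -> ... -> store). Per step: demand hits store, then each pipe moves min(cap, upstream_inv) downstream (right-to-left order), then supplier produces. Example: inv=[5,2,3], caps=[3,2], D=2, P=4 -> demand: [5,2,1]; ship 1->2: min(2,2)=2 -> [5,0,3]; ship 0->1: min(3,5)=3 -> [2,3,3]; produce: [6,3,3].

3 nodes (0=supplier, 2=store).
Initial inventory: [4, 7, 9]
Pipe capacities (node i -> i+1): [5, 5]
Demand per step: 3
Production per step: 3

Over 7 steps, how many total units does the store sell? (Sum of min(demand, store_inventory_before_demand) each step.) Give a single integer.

Answer: 21

Derivation:
Step 1: sold=3 (running total=3) -> [3 6 11]
Step 2: sold=3 (running total=6) -> [3 4 13]
Step 3: sold=3 (running total=9) -> [3 3 14]
Step 4: sold=3 (running total=12) -> [3 3 14]
Step 5: sold=3 (running total=15) -> [3 3 14]
Step 6: sold=3 (running total=18) -> [3 3 14]
Step 7: sold=3 (running total=21) -> [3 3 14]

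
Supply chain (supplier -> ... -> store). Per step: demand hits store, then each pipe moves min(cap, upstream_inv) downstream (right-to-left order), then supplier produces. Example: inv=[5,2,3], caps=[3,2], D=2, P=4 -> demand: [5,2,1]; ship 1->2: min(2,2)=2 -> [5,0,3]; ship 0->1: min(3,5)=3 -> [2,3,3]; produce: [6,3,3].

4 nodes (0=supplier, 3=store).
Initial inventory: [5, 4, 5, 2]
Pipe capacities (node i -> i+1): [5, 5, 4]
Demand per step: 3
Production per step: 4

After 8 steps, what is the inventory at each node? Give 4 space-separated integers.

Step 1: demand=3,sold=2 ship[2->3]=4 ship[1->2]=4 ship[0->1]=5 prod=4 -> inv=[4 5 5 4]
Step 2: demand=3,sold=3 ship[2->3]=4 ship[1->2]=5 ship[0->1]=4 prod=4 -> inv=[4 4 6 5]
Step 3: demand=3,sold=3 ship[2->3]=4 ship[1->2]=4 ship[0->1]=4 prod=4 -> inv=[4 4 6 6]
Step 4: demand=3,sold=3 ship[2->3]=4 ship[1->2]=4 ship[0->1]=4 prod=4 -> inv=[4 4 6 7]
Step 5: demand=3,sold=3 ship[2->3]=4 ship[1->2]=4 ship[0->1]=4 prod=4 -> inv=[4 4 6 8]
Step 6: demand=3,sold=3 ship[2->3]=4 ship[1->2]=4 ship[0->1]=4 prod=4 -> inv=[4 4 6 9]
Step 7: demand=3,sold=3 ship[2->3]=4 ship[1->2]=4 ship[0->1]=4 prod=4 -> inv=[4 4 6 10]
Step 8: demand=3,sold=3 ship[2->3]=4 ship[1->2]=4 ship[0->1]=4 prod=4 -> inv=[4 4 6 11]

4 4 6 11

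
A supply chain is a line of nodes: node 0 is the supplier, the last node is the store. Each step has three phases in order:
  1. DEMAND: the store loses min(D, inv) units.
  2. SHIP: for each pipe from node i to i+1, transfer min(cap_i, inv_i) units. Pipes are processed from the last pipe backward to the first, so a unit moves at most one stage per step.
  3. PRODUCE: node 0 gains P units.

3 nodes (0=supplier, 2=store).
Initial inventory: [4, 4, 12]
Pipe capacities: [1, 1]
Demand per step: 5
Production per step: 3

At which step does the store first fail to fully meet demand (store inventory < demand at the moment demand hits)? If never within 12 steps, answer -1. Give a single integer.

Step 1: demand=5,sold=5 ship[1->2]=1 ship[0->1]=1 prod=3 -> [6 4 8]
Step 2: demand=5,sold=5 ship[1->2]=1 ship[0->1]=1 prod=3 -> [8 4 4]
Step 3: demand=5,sold=4 ship[1->2]=1 ship[0->1]=1 prod=3 -> [10 4 1]
Step 4: demand=5,sold=1 ship[1->2]=1 ship[0->1]=1 prod=3 -> [12 4 1]
Step 5: demand=5,sold=1 ship[1->2]=1 ship[0->1]=1 prod=3 -> [14 4 1]
Step 6: demand=5,sold=1 ship[1->2]=1 ship[0->1]=1 prod=3 -> [16 4 1]
Step 7: demand=5,sold=1 ship[1->2]=1 ship[0->1]=1 prod=3 -> [18 4 1]
Step 8: demand=5,sold=1 ship[1->2]=1 ship[0->1]=1 prod=3 -> [20 4 1]
Step 9: demand=5,sold=1 ship[1->2]=1 ship[0->1]=1 prod=3 -> [22 4 1]
Step 10: demand=5,sold=1 ship[1->2]=1 ship[0->1]=1 prod=3 -> [24 4 1]
Step 11: demand=5,sold=1 ship[1->2]=1 ship[0->1]=1 prod=3 -> [26 4 1]
Step 12: demand=5,sold=1 ship[1->2]=1 ship[0->1]=1 prod=3 -> [28 4 1]
First stockout at step 3

3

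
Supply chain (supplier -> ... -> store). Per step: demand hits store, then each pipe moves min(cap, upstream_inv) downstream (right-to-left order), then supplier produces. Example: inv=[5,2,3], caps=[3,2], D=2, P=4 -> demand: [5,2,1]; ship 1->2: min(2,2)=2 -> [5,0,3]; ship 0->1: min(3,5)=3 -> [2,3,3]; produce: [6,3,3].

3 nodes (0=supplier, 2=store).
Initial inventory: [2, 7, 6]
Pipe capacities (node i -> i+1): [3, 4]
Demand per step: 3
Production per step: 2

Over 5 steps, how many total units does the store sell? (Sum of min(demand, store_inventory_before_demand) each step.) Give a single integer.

Answer: 15

Derivation:
Step 1: sold=3 (running total=3) -> [2 5 7]
Step 2: sold=3 (running total=6) -> [2 3 8]
Step 3: sold=3 (running total=9) -> [2 2 8]
Step 4: sold=3 (running total=12) -> [2 2 7]
Step 5: sold=3 (running total=15) -> [2 2 6]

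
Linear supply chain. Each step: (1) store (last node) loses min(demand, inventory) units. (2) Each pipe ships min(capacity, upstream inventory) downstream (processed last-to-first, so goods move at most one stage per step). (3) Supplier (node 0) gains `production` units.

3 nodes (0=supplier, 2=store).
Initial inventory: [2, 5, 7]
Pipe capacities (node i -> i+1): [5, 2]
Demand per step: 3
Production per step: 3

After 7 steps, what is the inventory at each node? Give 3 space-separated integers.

Step 1: demand=3,sold=3 ship[1->2]=2 ship[0->1]=2 prod=3 -> inv=[3 5 6]
Step 2: demand=3,sold=3 ship[1->2]=2 ship[0->1]=3 prod=3 -> inv=[3 6 5]
Step 3: demand=3,sold=3 ship[1->2]=2 ship[0->1]=3 prod=3 -> inv=[3 7 4]
Step 4: demand=3,sold=3 ship[1->2]=2 ship[0->1]=3 prod=3 -> inv=[3 8 3]
Step 5: demand=3,sold=3 ship[1->2]=2 ship[0->1]=3 prod=3 -> inv=[3 9 2]
Step 6: demand=3,sold=2 ship[1->2]=2 ship[0->1]=3 prod=3 -> inv=[3 10 2]
Step 7: demand=3,sold=2 ship[1->2]=2 ship[0->1]=3 prod=3 -> inv=[3 11 2]

3 11 2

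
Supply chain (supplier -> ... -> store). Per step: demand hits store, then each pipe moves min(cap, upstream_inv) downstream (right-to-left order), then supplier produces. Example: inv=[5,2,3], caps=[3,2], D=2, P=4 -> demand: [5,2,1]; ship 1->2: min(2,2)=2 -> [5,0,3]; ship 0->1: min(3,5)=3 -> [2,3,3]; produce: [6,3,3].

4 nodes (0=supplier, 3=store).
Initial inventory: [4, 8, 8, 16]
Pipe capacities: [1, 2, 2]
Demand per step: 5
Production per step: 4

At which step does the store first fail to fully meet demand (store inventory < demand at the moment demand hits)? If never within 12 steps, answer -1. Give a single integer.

Step 1: demand=5,sold=5 ship[2->3]=2 ship[1->2]=2 ship[0->1]=1 prod=4 -> [7 7 8 13]
Step 2: demand=5,sold=5 ship[2->3]=2 ship[1->2]=2 ship[0->1]=1 prod=4 -> [10 6 8 10]
Step 3: demand=5,sold=5 ship[2->3]=2 ship[1->2]=2 ship[0->1]=1 prod=4 -> [13 5 8 7]
Step 4: demand=5,sold=5 ship[2->3]=2 ship[1->2]=2 ship[0->1]=1 prod=4 -> [16 4 8 4]
Step 5: demand=5,sold=4 ship[2->3]=2 ship[1->2]=2 ship[0->1]=1 prod=4 -> [19 3 8 2]
Step 6: demand=5,sold=2 ship[2->3]=2 ship[1->2]=2 ship[0->1]=1 prod=4 -> [22 2 8 2]
Step 7: demand=5,sold=2 ship[2->3]=2 ship[1->2]=2 ship[0->1]=1 prod=4 -> [25 1 8 2]
Step 8: demand=5,sold=2 ship[2->3]=2 ship[1->2]=1 ship[0->1]=1 prod=4 -> [28 1 7 2]
Step 9: demand=5,sold=2 ship[2->3]=2 ship[1->2]=1 ship[0->1]=1 prod=4 -> [31 1 6 2]
Step 10: demand=5,sold=2 ship[2->3]=2 ship[1->2]=1 ship[0->1]=1 prod=4 -> [34 1 5 2]
Step 11: demand=5,sold=2 ship[2->3]=2 ship[1->2]=1 ship[0->1]=1 prod=4 -> [37 1 4 2]
Step 12: demand=5,sold=2 ship[2->3]=2 ship[1->2]=1 ship[0->1]=1 prod=4 -> [40 1 3 2]
First stockout at step 5

5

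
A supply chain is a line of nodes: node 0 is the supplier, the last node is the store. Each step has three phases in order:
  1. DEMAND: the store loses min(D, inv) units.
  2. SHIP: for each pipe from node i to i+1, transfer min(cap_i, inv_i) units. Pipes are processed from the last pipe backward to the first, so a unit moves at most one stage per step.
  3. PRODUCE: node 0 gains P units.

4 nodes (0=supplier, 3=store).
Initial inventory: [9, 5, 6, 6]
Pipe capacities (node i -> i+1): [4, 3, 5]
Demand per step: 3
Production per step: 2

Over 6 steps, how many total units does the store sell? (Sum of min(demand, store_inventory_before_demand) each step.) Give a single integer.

Step 1: sold=3 (running total=3) -> [7 6 4 8]
Step 2: sold=3 (running total=6) -> [5 7 3 9]
Step 3: sold=3 (running total=9) -> [3 8 3 9]
Step 4: sold=3 (running total=12) -> [2 8 3 9]
Step 5: sold=3 (running total=15) -> [2 7 3 9]
Step 6: sold=3 (running total=18) -> [2 6 3 9]

Answer: 18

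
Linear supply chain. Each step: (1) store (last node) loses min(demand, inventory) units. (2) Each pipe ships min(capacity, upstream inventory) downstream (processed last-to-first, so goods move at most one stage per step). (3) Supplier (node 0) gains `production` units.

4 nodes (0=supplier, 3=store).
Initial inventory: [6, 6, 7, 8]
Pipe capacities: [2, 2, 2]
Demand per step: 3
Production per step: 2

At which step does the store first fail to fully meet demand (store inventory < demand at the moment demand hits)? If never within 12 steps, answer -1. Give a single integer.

Step 1: demand=3,sold=3 ship[2->3]=2 ship[1->2]=2 ship[0->1]=2 prod=2 -> [6 6 7 7]
Step 2: demand=3,sold=3 ship[2->3]=2 ship[1->2]=2 ship[0->1]=2 prod=2 -> [6 6 7 6]
Step 3: demand=3,sold=3 ship[2->3]=2 ship[1->2]=2 ship[0->1]=2 prod=2 -> [6 6 7 5]
Step 4: demand=3,sold=3 ship[2->3]=2 ship[1->2]=2 ship[0->1]=2 prod=2 -> [6 6 7 4]
Step 5: demand=3,sold=3 ship[2->3]=2 ship[1->2]=2 ship[0->1]=2 prod=2 -> [6 6 7 3]
Step 6: demand=3,sold=3 ship[2->3]=2 ship[1->2]=2 ship[0->1]=2 prod=2 -> [6 6 7 2]
Step 7: demand=3,sold=2 ship[2->3]=2 ship[1->2]=2 ship[0->1]=2 prod=2 -> [6 6 7 2]
Step 8: demand=3,sold=2 ship[2->3]=2 ship[1->2]=2 ship[0->1]=2 prod=2 -> [6 6 7 2]
Step 9: demand=3,sold=2 ship[2->3]=2 ship[1->2]=2 ship[0->1]=2 prod=2 -> [6 6 7 2]
Step 10: demand=3,sold=2 ship[2->3]=2 ship[1->2]=2 ship[0->1]=2 prod=2 -> [6 6 7 2]
Step 11: demand=3,sold=2 ship[2->3]=2 ship[1->2]=2 ship[0->1]=2 prod=2 -> [6 6 7 2]
Step 12: demand=3,sold=2 ship[2->3]=2 ship[1->2]=2 ship[0->1]=2 prod=2 -> [6 6 7 2]
First stockout at step 7

7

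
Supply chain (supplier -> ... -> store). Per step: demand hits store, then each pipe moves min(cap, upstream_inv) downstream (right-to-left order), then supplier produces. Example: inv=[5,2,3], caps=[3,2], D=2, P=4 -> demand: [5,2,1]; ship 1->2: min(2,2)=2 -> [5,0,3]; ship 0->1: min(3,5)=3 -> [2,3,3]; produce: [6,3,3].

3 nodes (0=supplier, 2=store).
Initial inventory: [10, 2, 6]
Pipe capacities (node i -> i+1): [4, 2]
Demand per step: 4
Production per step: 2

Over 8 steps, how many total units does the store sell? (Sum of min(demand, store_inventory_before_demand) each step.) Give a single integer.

Answer: 20

Derivation:
Step 1: sold=4 (running total=4) -> [8 4 4]
Step 2: sold=4 (running total=8) -> [6 6 2]
Step 3: sold=2 (running total=10) -> [4 8 2]
Step 4: sold=2 (running total=12) -> [2 10 2]
Step 5: sold=2 (running total=14) -> [2 10 2]
Step 6: sold=2 (running total=16) -> [2 10 2]
Step 7: sold=2 (running total=18) -> [2 10 2]
Step 8: sold=2 (running total=20) -> [2 10 2]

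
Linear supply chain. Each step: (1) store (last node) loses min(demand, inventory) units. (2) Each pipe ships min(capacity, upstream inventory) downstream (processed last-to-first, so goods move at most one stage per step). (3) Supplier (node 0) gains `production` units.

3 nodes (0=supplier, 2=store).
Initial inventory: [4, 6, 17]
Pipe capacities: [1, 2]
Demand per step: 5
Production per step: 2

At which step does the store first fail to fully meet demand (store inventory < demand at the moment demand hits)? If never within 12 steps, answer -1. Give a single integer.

Step 1: demand=5,sold=5 ship[1->2]=2 ship[0->1]=1 prod=2 -> [5 5 14]
Step 2: demand=5,sold=5 ship[1->2]=2 ship[0->1]=1 prod=2 -> [6 4 11]
Step 3: demand=5,sold=5 ship[1->2]=2 ship[0->1]=1 prod=2 -> [7 3 8]
Step 4: demand=5,sold=5 ship[1->2]=2 ship[0->1]=1 prod=2 -> [8 2 5]
Step 5: demand=5,sold=5 ship[1->2]=2 ship[0->1]=1 prod=2 -> [9 1 2]
Step 6: demand=5,sold=2 ship[1->2]=1 ship[0->1]=1 prod=2 -> [10 1 1]
Step 7: demand=5,sold=1 ship[1->2]=1 ship[0->1]=1 prod=2 -> [11 1 1]
Step 8: demand=5,sold=1 ship[1->2]=1 ship[0->1]=1 prod=2 -> [12 1 1]
Step 9: demand=5,sold=1 ship[1->2]=1 ship[0->1]=1 prod=2 -> [13 1 1]
Step 10: demand=5,sold=1 ship[1->2]=1 ship[0->1]=1 prod=2 -> [14 1 1]
Step 11: demand=5,sold=1 ship[1->2]=1 ship[0->1]=1 prod=2 -> [15 1 1]
Step 12: demand=5,sold=1 ship[1->2]=1 ship[0->1]=1 prod=2 -> [16 1 1]
First stockout at step 6

6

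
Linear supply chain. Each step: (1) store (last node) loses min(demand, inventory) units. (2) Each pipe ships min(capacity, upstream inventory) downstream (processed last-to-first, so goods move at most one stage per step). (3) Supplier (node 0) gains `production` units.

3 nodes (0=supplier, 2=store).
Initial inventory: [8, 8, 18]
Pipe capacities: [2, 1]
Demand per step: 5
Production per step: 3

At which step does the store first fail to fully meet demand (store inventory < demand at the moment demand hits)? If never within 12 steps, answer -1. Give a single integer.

Step 1: demand=5,sold=5 ship[1->2]=1 ship[0->1]=2 prod=3 -> [9 9 14]
Step 2: demand=5,sold=5 ship[1->2]=1 ship[0->1]=2 prod=3 -> [10 10 10]
Step 3: demand=5,sold=5 ship[1->2]=1 ship[0->1]=2 prod=3 -> [11 11 6]
Step 4: demand=5,sold=5 ship[1->2]=1 ship[0->1]=2 prod=3 -> [12 12 2]
Step 5: demand=5,sold=2 ship[1->2]=1 ship[0->1]=2 prod=3 -> [13 13 1]
Step 6: demand=5,sold=1 ship[1->2]=1 ship[0->1]=2 prod=3 -> [14 14 1]
Step 7: demand=5,sold=1 ship[1->2]=1 ship[0->1]=2 prod=3 -> [15 15 1]
Step 8: demand=5,sold=1 ship[1->2]=1 ship[0->1]=2 prod=3 -> [16 16 1]
Step 9: demand=5,sold=1 ship[1->2]=1 ship[0->1]=2 prod=3 -> [17 17 1]
Step 10: demand=5,sold=1 ship[1->2]=1 ship[0->1]=2 prod=3 -> [18 18 1]
Step 11: demand=5,sold=1 ship[1->2]=1 ship[0->1]=2 prod=3 -> [19 19 1]
Step 12: demand=5,sold=1 ship[1->2]=1 ship[0->1]=2 prod=3 -> [20 20 1]
First stockout at step 5

5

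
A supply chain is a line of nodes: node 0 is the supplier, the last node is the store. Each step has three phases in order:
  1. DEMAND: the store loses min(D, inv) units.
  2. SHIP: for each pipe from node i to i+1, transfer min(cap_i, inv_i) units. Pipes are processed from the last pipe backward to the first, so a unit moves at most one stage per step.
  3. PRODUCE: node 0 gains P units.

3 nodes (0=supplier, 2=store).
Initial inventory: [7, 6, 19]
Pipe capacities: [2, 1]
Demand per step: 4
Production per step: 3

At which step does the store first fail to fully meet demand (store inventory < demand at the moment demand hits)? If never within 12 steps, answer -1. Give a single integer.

Step 1: demand=4,sold=4 ship[1->2]=1 ship[0->1]=2 prod=3 -> [8 7 16]
Step 2: demand=4,sold=4 ship[1->2]=1 ship[0->1]=2 prod=3 -> [9 8 13]
Step 3: demand=4,sold=4 ship[1->2]=1 ship[0->1]=2 prod=3 -> [10 9 10]
Step 4: demand=4,sold=4 ship[1->2]=1 ship[0->1]=2 prod=3 -> [11 10 7]
Step 5: demand=4,sold=4 ship[1->2]=1 ship[0->1]=2 prod=3 -> [12 11 4]
Step 6: demand=4,sold=4 ship[1->2]=1 ship[0->1]=2 prod=3 -> [13 12 1]
Step 7: demand=4,sold=1 ship[1->2]=1 ship[0->1]=2 prod=3 -> [14 13 1]
Step 8: demand=4,sold=1 ship[1->2]=1 ship[0->1]=2 prod=3 -> [15 14 1]
Step 9: demand=4,sold=1 ship[1->2]=1 ship[0->1]=2 prod=3 -> [16 15 1]
Step 10: demand=4,sold=1 ship[1->2]=1 ship[0->1]=2 prod=3 -> [17 16 1]
Step 11: demand=4,sold=1 ship[1->2]=1 ship[0->1]=2 prod=3 -> [18 17 1]
Step 12: demand=4,sold=1 ship[1->2]=1 ship[0->1]=2 prod=3 -> [19 18 1]
First stockout at step 7

7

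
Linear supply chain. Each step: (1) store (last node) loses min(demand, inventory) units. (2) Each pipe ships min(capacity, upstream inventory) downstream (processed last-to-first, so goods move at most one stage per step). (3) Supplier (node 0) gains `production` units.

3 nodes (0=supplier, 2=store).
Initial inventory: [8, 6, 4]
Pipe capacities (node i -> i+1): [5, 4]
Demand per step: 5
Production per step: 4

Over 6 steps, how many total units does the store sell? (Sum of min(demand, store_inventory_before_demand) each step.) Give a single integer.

Step 1: sold=4 (running total=4) -> [7 7 4]
Step 2: sold=4 (running total=8) -> [6 8 4]
Step 3: sold=4 (running total=12) -> [5 9 4]
Step 4: sold=4 (running total=16) -> [4 10 4]
Step 5: sold=4 (running total=20) -> [4 10 4]
Step 6: sold=4 (running total=24) -> [4 10 4]

Answer: 24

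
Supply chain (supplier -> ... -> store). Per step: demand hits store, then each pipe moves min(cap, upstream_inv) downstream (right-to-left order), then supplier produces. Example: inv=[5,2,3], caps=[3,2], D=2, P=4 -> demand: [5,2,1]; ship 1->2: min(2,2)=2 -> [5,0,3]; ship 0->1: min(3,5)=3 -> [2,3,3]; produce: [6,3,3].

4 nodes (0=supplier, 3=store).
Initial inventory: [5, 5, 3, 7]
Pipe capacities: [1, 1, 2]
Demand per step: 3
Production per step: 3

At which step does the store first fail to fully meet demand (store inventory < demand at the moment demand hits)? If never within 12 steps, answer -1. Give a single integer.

Step 1: demand=3,sold=3 ship[2->3]=2 ship[1->2]=1 ship[0->1]=1 prod=3 -> [7 5 2 6]
Step 2: demand=3,sold=3 ship[2->3]=2 ship[1->2]=1 ship[0->1]=1 prod=3 -> [9 5 1 5]
Step 3: demand=3,sold=3 ship[2->3]=1 ship[1->2]=1 ship[0->1]=1 prod=3 -> [11 5 1 3]
Step 4: demand=3,sold=3 ship[2->3]=1 ship[1->2]=1 ship[0->1]=1 prod=3 -> [13 5 1 1]
Step 5: demand=3,sold=1 ship[2->3]=1 ship[1->2]=1 ship[0->1]=1 prod=3 -> [15 5 1 1]
Step 6: demand=3,sold=1 ship[2->3]=1 ship[1->2]=1 ship[0->1]=1 prod=3 -> [17 5 1 1]
Step 7: demand=3,sold=1 ship[2->3]=1 ship[1->2]=1 ship[0->1]=1 prod=3 -> [19 5 1 1]
Step 8: demand=3,sold=1 ship[2->3]=1 ship[1->2]=1 ship[0->1]=1 prod=3 -> [21 5 1 1]
Step 9: demand=3,sold=1 ship[2->3]=1 ship[1->2]=1 ship[0->1]=1 prod=3 -> [23 5 1 1]
Step 10: demand=3,sold=1 ship[2->3]=1 ship[1->2]=1 ship[0->1]=1 prod=3 -> [25 5 1 1]
Step 11: demand=3,sold=1 ship[2->3]=1 ship[1->2]=1 ship[0->1]=1 prod=3 -> [27 5 1 1]
Step 12: demand=3,sold=1 ship[2->3]=1 ship[1->2]=1 ship[0->1]=1 prod=3 -> [29 5 1 1]
First stockout at step 5

5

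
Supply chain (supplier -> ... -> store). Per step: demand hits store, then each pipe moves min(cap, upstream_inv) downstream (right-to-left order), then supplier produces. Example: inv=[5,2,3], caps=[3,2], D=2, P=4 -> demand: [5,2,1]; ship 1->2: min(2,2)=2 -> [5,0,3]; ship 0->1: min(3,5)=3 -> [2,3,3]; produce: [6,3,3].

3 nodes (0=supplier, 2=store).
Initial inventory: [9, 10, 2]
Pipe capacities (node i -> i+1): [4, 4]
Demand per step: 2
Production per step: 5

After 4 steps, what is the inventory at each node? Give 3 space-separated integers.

Step 1: demand=2,sold=2 ship[1->2]=4 ship[0->1]=4 prod=5 -> inv=[10 10 4]
Step 2: demand=2,sold=2 ship[1->2]=4 ship[0->1]=4 prod=5 -> inv=[11 10 6]
Step 3: demand=2,sold=2 ship[1->2]=4 ship[0->1]=4 prod=5 -> inv=[12 10 8]
Step 4: demand=2,sold=2 ship[1->2]=4 ship[0->1]=4 prod=5 -> inv=[13 10 10]

13 10 10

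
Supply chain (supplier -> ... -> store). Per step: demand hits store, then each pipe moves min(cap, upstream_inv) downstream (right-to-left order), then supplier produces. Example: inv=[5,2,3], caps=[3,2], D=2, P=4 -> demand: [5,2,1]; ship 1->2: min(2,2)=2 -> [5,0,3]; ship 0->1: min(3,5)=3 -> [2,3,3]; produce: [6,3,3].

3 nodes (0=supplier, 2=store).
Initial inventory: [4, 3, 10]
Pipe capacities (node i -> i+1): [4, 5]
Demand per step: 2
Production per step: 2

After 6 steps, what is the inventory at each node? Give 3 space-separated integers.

Step 1: demand=2,sold=2 ship[1->2]=3 ship[0->1]=4 prod=2 -> inv=[2 4 11]
Step 2: demand=2,sold=2 ship[1->2]=4 ship[0->1]=2 prod=2 -> inv=[2 2 13]
Step 3: demand=2,sold=2 ship[1->2]=2 ship[0->1]=2 prod=2 -> inv=[2 2 13]
Step 4: demand=2,sold=2 ship[1->2]=2 ship[0->1]=2 prod=2 -> inv=[2 2 13]
Step 5: demand=2,sold=2 ship[1->2]=2 ship[0->1]=2 prod=2 -> inv=[2 2 13]
Step 6: demand=2,sold=2 ship[1->2]=2 ship[0->1]=2 prod=2 -> inv=[2 2 13]

2 2 13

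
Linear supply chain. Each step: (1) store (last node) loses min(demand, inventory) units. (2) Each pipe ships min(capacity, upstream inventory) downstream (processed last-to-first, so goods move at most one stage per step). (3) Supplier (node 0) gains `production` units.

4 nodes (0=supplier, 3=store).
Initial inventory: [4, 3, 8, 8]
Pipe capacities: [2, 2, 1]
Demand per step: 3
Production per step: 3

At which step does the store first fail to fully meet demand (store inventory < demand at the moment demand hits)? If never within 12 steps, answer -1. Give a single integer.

Step 1: demand=3,sold=3 ship[2->3]=1 ship[1->2]=2 ship[0->1]=2 prod=3 -> [5 3 9 6]
Step 2: demand=3,sold=3 ship[2->3]=1 ship[1->2]=2 ship[0->1]=2 prod=3 -> [6 3 10 4]
Step 3: demand=3,sold=3 ship[2->3]=1 ship[1->2]=2 ship[0->1]=2 prod=3 -> [7 3 11 2]
Step 4: demand=3,sold=2 ship[2->3]=1 ship[1->2]=2 ship[0->1]=2 prod=3 -> [8 3 12 1]
Step 5: demand=3,sold=1 ship[2->3]=1 ship[1->2]=2 ship[0->1]=2 prod=3 -> [9 3 13 1]
Step 6: demand=3,sold=1 ship[2->3]=1 ship[1->2]=2 ship[0->1]=2 prod=3 -> [10 3 14 1]
Step 7: demand=3,sold=1 ship[2->3]=1 ship[1->2]=2 ship[0->1]=2 prod=3 -> [11 3 15 1]
Step 8: demand=3,sold=1 ship[2->3]=1 ship[1->2]=2 ship[0->1]=2 prod=3 -> [12 3 16 1]
Step 9: demand=3,sold=1 ship[2->3]=1 ship[1->2]=2 ship[0->1]=2 prod=3 -> [13 3 17 1]
Step 10: demand=3,sold=1 ship[2->3]=1 ship[1->2]=2 ship[0->1]=2 prod=3 -> [14 3 18 1]
Step 11: demand=3,sold=1 ship[2->3]=1 ship[1->2]=2 ship[0->1]=2 prod=3 -> [15 3 19 1]
Step 12: demand=3,sold=1 ship[2->3]=1 ship[1->2]=2 ship[0->1]=2 prod=3 -> [16 3 20 1]
First stockout at step 4

4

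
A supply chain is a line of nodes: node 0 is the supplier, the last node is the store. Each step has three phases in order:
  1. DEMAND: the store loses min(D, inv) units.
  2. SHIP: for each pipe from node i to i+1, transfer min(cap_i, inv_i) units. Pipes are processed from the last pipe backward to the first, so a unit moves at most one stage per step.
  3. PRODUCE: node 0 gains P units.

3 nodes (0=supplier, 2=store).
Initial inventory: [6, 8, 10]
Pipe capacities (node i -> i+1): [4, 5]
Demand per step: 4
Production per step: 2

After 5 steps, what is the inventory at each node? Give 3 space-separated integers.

Step 1: demand=4,sold=4 ship[1->2]=5 ship[0->1]=4 prod=2 -> inv=[4 7 11]
Step 2: demand=4,sold=4 ship[1->2]=5 ship[0->1]=4 prod=2 -> inv=[2 6 12]
Step 3: demand=4,sold=4 ship[1->2]=5 ship[0->1]=2 prod=2 -> inv=[2 3 13]
Step 4: demand=4,sold=4 ship[1->2]=3 ship[0->1]=2 prod=2 -> inv=[2 2 12]
Step 5: demand=4,sold=4 ship[1->2]=2 ship[0->1]=2 prod=2 -> inv=[2 2 10]

2 2 10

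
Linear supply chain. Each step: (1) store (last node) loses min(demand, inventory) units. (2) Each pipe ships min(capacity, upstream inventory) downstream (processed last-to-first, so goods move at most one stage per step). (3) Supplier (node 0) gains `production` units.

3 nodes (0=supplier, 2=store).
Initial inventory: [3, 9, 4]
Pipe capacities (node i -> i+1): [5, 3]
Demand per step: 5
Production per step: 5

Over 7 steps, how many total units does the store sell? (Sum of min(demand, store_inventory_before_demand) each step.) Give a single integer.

Answer: 22

Derivation:
Step 1: sold=4 (running total=4) -> [5 9 3]
Step 2: sold=3 (running total=7) -> [5 11 3]
Step 3: sold=3 (running total=10) -> [5 13 3]
Step 4: sold=3 (running total=13) -> [5 15 3]
Step 5: sold=3 (running total=16) -> [5 17 3]
Step 6: sold=3 (running total=19) -> [5 19 3]
Step 7: sold=3 (running total=22) -> [5 21 3]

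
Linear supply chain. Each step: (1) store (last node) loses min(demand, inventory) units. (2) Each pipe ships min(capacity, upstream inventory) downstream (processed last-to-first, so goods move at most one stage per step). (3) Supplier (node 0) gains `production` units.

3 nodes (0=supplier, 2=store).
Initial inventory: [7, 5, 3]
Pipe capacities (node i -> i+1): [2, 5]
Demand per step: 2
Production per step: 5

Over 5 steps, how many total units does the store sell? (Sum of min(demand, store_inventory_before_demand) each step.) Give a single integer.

Step 1: sold=2 (running total=2) -> [10 2 6]
Step 2: sold=2 (running total=4) -> [13 2 6]
Step 3: sold=2 (running total=6) -> [16 2 6]
Step 4: sold=2 (running total=8) -> [19 2 6]
Step 5: sold=2 (running total=10) -> [22 2 6]

Answer: 10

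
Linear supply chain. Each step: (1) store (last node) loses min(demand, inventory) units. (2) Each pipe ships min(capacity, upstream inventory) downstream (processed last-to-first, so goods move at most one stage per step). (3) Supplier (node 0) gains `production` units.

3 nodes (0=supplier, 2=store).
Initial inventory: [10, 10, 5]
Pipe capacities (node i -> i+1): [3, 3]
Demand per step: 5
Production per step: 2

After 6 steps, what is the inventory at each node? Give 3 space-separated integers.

Step 1: demand=5,sold=5 ship[1->2]=3 ship[0->1]=3 prod=2 -> inv=[9 10 3]
Step 2: demand=5,sold=3 ship[1->2]=3 ship[0->1]=3 prod=2 -> inv=[8 10 3]
Step 3: demand=5,sold=3 ship[1->2]=3 ship[0->1]=3 prod=2 -> inv=[7 10 3]
Step 4: demand=5,sold=3 ship[1->2]=3 ship[0->1]=3 prod=2 -> inv=[6 10 3]
Step 5: demand=5,sold=3 ship[1->2]=3 ship[0->1]=3 prod=2 -> inv=[5 10 3]
Step 6: demand=5,sold=3 ship[1->2]=3 ship[0->1]=3 prod=2 -> inv=[4 10 3]

4 10 3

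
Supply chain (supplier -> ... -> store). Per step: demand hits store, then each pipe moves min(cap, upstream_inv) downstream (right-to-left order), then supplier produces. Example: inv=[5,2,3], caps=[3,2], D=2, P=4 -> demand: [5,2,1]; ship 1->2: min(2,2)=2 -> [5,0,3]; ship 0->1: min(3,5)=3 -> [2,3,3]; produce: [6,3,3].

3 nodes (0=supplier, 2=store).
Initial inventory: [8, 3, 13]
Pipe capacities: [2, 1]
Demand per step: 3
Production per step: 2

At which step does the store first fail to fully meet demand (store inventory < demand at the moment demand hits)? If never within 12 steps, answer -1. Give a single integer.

Step 1: demand=3,sold=3 ship[1->2]=1 ship[0->1]=2 prod=2 -> [8 4 11]
Step 2: demand=3,sold=3 ship[1->2]=1 ship[0->1]=2 prod=2 -> [8 5 9]
Step 3: demand=3,sold=3 ship[1->2]=1 ship[0->1]=2 prod=2 -> [8 6 7]
Step 4: demand=3,sold=3 ship[1->2]=1 ship[0->1]=2 prod=2 -> [8 7 5]
Step 5: demand=3,sold=3 ship[1->2]=1 ship[0->1]=2 prod=2 -> [8 8 3]
Step 6: demand=3,sold=3 ship[1->2]=1 ship[0->1]=2 prod=2 -> [8 9 1]
Step 7: demand=3,sold=1 ship[1->2]=1 ship[0->1]=2 prod=2 -> [8 10 1]
Step 8: demand=3,sold=1 ship[1->2]=1 ship[0->1]=2 prod=2 -> [8 11 1]
Step 9: demand=3,sold=1 ship[1->2]=1 ship[0->1]=2 prod=2 -> [8 12 1]
Step 10: demand=3,sold=1 ship[1->2]=1 ship[0->1]=2 prod=2 -> [8 13 1]
Step 11: demand=3,sold=1 ship[1->2]=1 ship[0->1]=2 prod=2 -> [8 14 1]
Step 12: demand=3,sold=1 ship[1->2]=1 ship[0->1]=2 prod=2 -> [8 15 1]
First stockout at step 7

7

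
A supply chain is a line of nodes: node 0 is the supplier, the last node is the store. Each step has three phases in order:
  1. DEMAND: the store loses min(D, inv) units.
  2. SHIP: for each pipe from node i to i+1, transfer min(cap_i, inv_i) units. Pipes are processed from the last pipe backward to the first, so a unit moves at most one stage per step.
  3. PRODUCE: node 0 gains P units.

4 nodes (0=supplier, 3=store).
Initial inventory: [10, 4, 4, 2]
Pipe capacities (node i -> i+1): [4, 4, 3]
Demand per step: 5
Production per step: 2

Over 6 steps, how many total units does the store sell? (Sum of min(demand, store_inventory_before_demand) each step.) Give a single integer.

Step 1: sold=2 (running total=2) -> [8 4 5 3]
Step 2: sold=3 (running total=5) -> [6 4 6 3]
Step 3: sold=3 (running total=8) -> [4 4 7 3]
Step 4: sold=3 (running total=11) -> [2 4 8 3]
Step 5: sold=3 (running total=14) -> [2 2 9 3]
Step 6: sold=3 (running total=17) -> [2 2 8 3]

Answer: 17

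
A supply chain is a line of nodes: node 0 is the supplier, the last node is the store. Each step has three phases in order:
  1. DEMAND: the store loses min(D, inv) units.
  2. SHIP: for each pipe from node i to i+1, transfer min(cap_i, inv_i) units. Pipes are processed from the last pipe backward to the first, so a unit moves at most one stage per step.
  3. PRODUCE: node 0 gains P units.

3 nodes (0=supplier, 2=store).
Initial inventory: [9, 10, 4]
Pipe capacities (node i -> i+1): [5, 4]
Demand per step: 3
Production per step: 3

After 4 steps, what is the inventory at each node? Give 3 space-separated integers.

Step 1: demand=3,sold=3 ship[1->2]=4 ship[0->1]=5 prod=3 -> inv=[7 11 5]
Step 2: demand=3,sold=3 ship[1->2]=4 ship[0->1]=5 prod=3 -> inv=[5 12 6]
Step 3: demand=3,sold=3 ship[1->2]=4 ship[0->1]=5 prod=3 -> inv=[3 13 7]
Step 4: demand=3,sold=3 ship[1->2]=4 ship[0->1]=3 prod=3 -> inv=[3 12 8]

3 12 8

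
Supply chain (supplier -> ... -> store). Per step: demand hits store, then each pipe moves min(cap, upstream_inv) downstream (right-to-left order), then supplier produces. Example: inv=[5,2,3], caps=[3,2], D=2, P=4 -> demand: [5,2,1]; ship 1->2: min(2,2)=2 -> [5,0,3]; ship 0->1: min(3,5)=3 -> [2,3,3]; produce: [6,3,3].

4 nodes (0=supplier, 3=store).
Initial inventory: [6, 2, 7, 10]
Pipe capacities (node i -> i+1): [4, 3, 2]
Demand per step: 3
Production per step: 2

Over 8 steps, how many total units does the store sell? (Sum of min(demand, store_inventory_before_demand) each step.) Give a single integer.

Step 1: sold=3 (running total=3) -> [4 4 7 9]
Step 2: sold=3 (running total=6) -> [2 5 8 8]
Step 3: sold=3 (running total=9) -> [2 4 9 7]
Step 4: sold=3 (running total=12) -> [2 3 10 6]
Step 5: sold=3 (running total=15) -> [2 2 11 5]
Step 6: sold=3 (running total=18) -> [2 2 11 4]
Step 7: sold=3 (running total=21) -> [2 2 11 3]
Step 8: sold=3 (running total=24) -> [2 2 11 2]

Answer: 24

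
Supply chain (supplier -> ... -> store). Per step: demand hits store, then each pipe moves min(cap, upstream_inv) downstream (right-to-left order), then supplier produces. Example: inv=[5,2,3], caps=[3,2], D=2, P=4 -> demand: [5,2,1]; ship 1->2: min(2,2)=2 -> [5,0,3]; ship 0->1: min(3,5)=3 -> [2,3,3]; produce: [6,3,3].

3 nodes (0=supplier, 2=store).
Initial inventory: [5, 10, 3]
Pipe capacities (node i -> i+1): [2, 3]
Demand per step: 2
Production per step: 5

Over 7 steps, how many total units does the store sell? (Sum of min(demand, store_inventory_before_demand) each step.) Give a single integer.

Answer: 14

Derivation:
Step 1: sold=2 (running total=2) -> [8 9 4]
Step 2: sold=2 (running total=4) -> [11 8 5]
Step 3: sold=2 (running total=6) -> [14 7 6]
Step 4: sold=2 (running total=8) -> [17 6 7]
Step 5: sold=2 (running total=10) -> [20 5 8]
Step 6: sold=2 (running total=12) -> [23 4 9]
Step 7: sold=2 (running total=14) -> [26 3 10]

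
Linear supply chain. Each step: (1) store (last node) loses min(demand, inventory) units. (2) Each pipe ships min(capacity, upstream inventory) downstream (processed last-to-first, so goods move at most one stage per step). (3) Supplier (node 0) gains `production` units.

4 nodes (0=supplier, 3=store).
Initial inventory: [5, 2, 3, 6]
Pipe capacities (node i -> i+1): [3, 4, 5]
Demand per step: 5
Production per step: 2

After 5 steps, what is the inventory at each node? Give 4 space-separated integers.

Step 1: demand=5,sold=5 ship[2->3]=3 ship[1->2]=2 ship[0->1]=3 prod=2 -> inv=[4 3 2 4]
Step 2: demand=5,sold=4 ship[2->3]=2 ship[1->2]=3 ship[0->1]=3 prod=2 -> inv=[3 3 3 2]
Step 3: demand=5,sold=2 ship[2->3]=3 ship[1->2]=3 ship[0->1]=3 prod=2 -> inv=[2 3 3 3]
Step 4: demand=5,sold=3 ship[2->3]=3 ship[1->2]=3 ship[0->1]=2 prod=2 -> inv=[2 2 3 3]
Step 5: demand=5,sold=3 ship[2->3]=3 ship[1->2]=2 ship[0->1]=2 prod=2 -> inv=[2 2 2 3]

2 2 2 3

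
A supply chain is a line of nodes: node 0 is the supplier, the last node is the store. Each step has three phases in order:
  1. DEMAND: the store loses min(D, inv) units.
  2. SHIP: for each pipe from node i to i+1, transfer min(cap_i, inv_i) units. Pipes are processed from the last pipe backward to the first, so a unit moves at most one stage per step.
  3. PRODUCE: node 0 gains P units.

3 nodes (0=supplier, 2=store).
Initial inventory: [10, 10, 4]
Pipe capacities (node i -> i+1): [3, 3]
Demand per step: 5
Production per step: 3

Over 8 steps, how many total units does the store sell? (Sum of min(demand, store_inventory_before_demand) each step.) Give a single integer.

Step 1: sold=4 (running total=4) -> [10 10 3]
Step 2: sold=3 (running total=7) -> [10 10 3]
Step 3: sold=3 (running total=10) -> [10 10 3]
Step 4: sold=3 (running total=13) -> [10 10 3]
Step 5: sold=3 (running total=16) -> [10 10 3]
Step 6: sold=3 (running total=19) -> [10 10 3]
Step 7: sold=3 (running total=22) -> [10 10 3]
Step 8: sold=3 (running total=25) -> [10 10 3]

Answer: 25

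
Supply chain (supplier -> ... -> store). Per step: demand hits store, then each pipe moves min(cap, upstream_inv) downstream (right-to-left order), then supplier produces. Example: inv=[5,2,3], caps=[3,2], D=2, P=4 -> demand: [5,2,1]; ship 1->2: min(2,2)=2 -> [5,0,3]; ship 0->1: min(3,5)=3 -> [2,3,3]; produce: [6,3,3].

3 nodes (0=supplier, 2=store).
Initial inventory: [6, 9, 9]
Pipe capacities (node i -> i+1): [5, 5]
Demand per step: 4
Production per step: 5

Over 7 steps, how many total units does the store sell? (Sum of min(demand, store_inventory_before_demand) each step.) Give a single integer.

Step 1: sold=4 (running total=4) -> [6 9 10]
Step 2: sold=4 (running total=8) -> [6 9 11]
Step 3: sold=4 (running total=12) -> [6 9 12]
Step 4: sold=4 (running total=16) -> [6 9 13]
Step 5: sold=4 (running total=20) -> [6 9 14]
Step 6: sold=4 (running total=24) -> [6 9 15]
Step 7: sold=4 (running total=28) -> [6 9 16]

Answer: 28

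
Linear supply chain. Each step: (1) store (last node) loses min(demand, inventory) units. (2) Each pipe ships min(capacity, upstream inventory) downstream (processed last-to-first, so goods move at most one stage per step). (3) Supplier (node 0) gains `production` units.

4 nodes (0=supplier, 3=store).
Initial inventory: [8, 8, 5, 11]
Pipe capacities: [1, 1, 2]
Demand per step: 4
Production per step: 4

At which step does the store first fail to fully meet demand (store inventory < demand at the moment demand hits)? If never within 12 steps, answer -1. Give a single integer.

Step 1: demand=4,sold=4 ship[2->3]=2 ship[1->2]=1 ship[0->1]=1 prod=4 -> [11 8 4 9]
Step 2: demand=4,sold=4 ship[2->3]=2 ship[1->2]=1 ship[0->1]=1 prod=4 -> [14 8 3 7]
Step 3: demand=4,sold=4 ship[2->3]=2 ship[1->2]=1 ship[0->1]=1 prod=4 -> [17 8 2 5]
Step 4: demand=4,sold=4 ship[2->3]=2 ship[1->2]=1 ship[0->1]=1 prod=4 -> [20 8 1 3]
Step 5: demand=4,sold=3 ship[2->3]=1 ship[1->2]=1 ship[0->1]=1 prod=4 -> [23 8 1 1]
Step 6: demand=4,sold=1 ship[2->3]=1 ship[1->2]=1 ship[0->1]=1 prod=4 -> [26 8 1 1]
Step 7: demand=4,sold=1 ship[2->3]=1 ship[1->2]=1 ship[0->1]=1 prod=4 -> [29 8 1 1]
Step 8: demand=4,sold=1 ship[2->3]=1 ship[1->2]=1 ship[0->1]=1 prod=4 -> [32 8 1 1]
Step 9: demand=4,sold=1 ship[2->3]=1 ship[1->2]=1 ship[0->1]=1 prod=4 -> [35 8 1 1]
Step 10: demand=4,sold=1 ship[2->3]=1 ship[1->2]=1 ship[0->1]=1 prod=4 -> [38 8 1 1]
Step 11: demand=4,sold=1 ship[2->3]=1 ship[1->2]=1 ship[0->1]=1 prod=4 -> [41 8 1 1]
Step 12: demand=4,sold=1 ship[2->3]=1 ship[1->2]=1 ship[0->1]=1 prod=4 -> [44 8 1 1]
First stockout at step 5

5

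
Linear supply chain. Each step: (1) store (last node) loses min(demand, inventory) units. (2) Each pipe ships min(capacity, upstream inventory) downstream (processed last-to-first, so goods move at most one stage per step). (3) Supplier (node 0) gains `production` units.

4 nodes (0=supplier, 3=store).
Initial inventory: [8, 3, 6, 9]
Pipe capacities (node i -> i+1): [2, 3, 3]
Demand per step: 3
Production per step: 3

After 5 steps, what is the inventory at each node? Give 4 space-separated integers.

Step 1: demand=3,sold=3 ship[2->3]=3 ship[1->2]=3 ship[0->1]=2 prod=3 -> inv=[9 2 6 9]
Step 2: demand=3,sold=3 ship[2->3]=3 ship[1->2]=2 ship[0->1]=2 prod=3 -> inv=[10 2 5 9]
Step 3: demand=3,sold=3 ship[2->3]=3 ship[1->2]=2 ship[0->1]=2 prod=3 -> inv=[11 2 4 9]
Step 4: demand=3,sold=3 ship[2->3]=3 ship[1->2]=2 ship[0->1]=2 prod=3 -> inv=[12 2 3 9]
Step 5: demand=3,sold=3 ship[2->3]=3 ship[1->2]=2 ship[0->1]=2 prod=3 -> inv=[13 2 2 9]

13 2 2 9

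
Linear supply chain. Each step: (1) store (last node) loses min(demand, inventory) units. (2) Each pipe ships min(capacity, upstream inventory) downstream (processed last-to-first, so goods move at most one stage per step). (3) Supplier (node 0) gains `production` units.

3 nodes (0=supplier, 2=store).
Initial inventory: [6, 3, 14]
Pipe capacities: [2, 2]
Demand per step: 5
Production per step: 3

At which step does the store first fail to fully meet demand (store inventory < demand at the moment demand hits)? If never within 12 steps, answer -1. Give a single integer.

Step 1: demand=5,sold=5 ship[1->2]=2 ship[0->1]=2 prod=3 -> [7 3 11]
Step 2: demand=5,sold=5 ship[1->2]=2 ship[0->1]=2 prod=3 -> [8 3 8]
Step 3: demand=5,sold=5 ship[1->2]=2 ship[0->1]=2 prod=3 -> [9 3 5]
Step 4: demand=5,sold=5 ship[1->2]=2 ship[0->1]=2 prod=3 -> [10 3 2]
Step 5: demand=5,sold=2 ship[1->2]=2 ship[0->1]=2 prod=3 -> [11 3 2]
Step 6: demand=5,sold=2 ship[1->2]=2 ship[0->1]=2 prod=3 -> [12 3 2]
Step 7: demand=5,sold=2 ship[1->2]=2 ship[0->1]=2 prod=3 -> [13 3 2]
Step 8: demand=5,sold=2 ship[1->2]=2 ship[0->1]=2 prod=3 -> [14 3 2]
Step 9: demand=5,sold=2 ship[1->2]=2 ship[0->1]=2 prod=3 -> [15 3 2]
Step 10: demand=5,sold=2 ship[1->2]=2 ship[0->1]=2 prod=3 -> [16 3 2]
Step 11: demand=5,sold=2 ship[1->2]=2 ship[0->1]=2 prod=3 -> [17 3 2]
Step 12: demand=5,sold=2 ship[1->2]=2 ship[0->1]=2 prod=3 -> [18 3 2]
First stockout at step 5

5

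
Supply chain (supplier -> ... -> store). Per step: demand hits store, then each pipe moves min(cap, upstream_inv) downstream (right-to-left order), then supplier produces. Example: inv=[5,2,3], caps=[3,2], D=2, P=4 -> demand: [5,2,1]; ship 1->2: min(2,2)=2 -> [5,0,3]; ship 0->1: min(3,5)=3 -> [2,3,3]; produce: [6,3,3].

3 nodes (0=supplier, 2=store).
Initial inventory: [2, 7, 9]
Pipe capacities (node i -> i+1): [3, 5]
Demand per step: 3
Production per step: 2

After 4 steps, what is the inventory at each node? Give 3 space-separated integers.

Step 1: demand=3,sold=3 ship[1->2]=5 ship[0->1]=2 prod=2 -> inv=[2 4 11]
Step 2: demand=3,sold=3 ship[1->2]=4 ship[0->1]=2 prod=2 -> inv=[2 2 12]
Step 3: demand=3,sold=3 ship[1->2]=2 ship[0->1]=2 prod=2 -> inv=[2 2 11]
Step 4: demand=3,sold=3 ship[1->2]=2 ship[0->1]=2 prod=2 -> inv=[2 2 10]

2 2 10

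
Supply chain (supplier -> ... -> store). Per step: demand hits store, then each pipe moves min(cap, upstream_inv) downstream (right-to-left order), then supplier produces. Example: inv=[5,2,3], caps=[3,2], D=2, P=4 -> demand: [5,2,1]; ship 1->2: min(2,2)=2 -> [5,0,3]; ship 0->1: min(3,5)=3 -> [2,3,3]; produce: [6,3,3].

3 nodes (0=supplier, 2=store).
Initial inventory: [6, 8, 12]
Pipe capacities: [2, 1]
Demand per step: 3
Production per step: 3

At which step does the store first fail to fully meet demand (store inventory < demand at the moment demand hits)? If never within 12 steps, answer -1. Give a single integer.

Step 1: demand=3,sold=3 ship[1->2]=1 ship[0->1]=2 prod=3 -> [7 9 10]
Step 2: demand=3,sold=3 ship[1->2]=1 ship[0->1]=2 prod=3 -> [8 10 8]
Step 3: demand=3,sold=3 ship[1->2]=1 ship[0->1]=2 prod=3 -> [9 11 6]
Step 4: demand=3,sold=3 ship[1->2]=1 ship[0->1]=2 prod=3 -> [10 12 4]
Step 5: demand=3,sold=3 ship[1->2]=1 ship[0->1]=2 prod=3 -> [11 13 2]
Step 6: demand=3,sold=2 ship[1->2]=1 ship[0->1]=2 prod=3 -> [12 14 1]
Step 7: demand=3,sold=1 ship[1->2]=1 ship[0->1]=2 prod=3 -> [13 15 1]
Step 8: demand=3,sold=1 ship[1->2]=1 ship[0->1]=2 prod=3 -> [14 16 1]
Step 9: demand=3,sold=1 ship[1->2]=1 ship[0->1]=2 prod=3 -> [15 17 1]
Step 10: demand=3,sold=1 ship[1->2]=1 ship[0->1]=2 prod=3 -> [16 18 1]
Step 11: demand=3,sold=1 ship[1->2]=1 ship[0->1]=2 prod=3 -> [17 19 1]
Step 12: demand=3,sold=1 ship[1->2]=1 ship[0->1]=2 prod=3 -> [18 20 1]
First stockout at step 6

6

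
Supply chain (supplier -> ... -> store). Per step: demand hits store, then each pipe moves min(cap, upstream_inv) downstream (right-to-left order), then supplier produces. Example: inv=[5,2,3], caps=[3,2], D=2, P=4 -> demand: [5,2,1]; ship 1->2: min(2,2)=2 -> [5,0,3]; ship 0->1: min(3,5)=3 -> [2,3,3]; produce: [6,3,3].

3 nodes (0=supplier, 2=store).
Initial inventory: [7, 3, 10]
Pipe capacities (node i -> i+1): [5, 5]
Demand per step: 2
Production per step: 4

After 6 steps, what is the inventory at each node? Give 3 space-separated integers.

Step 1: demand=2,sold=2 ship[1->2]=3 ship[0->1]=5 prod=4 -> inv=[6 5 11]
Step 2: demand=2,sold=2 ship[1->2]=5 ship[0->1]=5 prod=4 -> inv=[5 5 14]
Step 3: demand=2,sold=2 ship[1->2]=5 ship[0->1]=5 prod=4 -> inv=[4 5 17]
Step 4: demand=2,sold=2 ship[1->2]=5 ship[0->1]=4 prod=4 -> inv=[4 4 20]
Step 5: demand=2,sold=2 ship[1->2]=4 ship[0->1]=4 prod=4 -> inv=[4 4 22]
Step 6: demand=2,sold=2 ship[1->2]=4 ship[0->1]=4 prod=4 -> inv=[4 4 24]

4 4 24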